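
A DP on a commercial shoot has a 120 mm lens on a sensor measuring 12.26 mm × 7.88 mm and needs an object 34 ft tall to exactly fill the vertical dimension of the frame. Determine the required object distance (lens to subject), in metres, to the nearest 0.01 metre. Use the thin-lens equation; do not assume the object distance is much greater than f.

157.94 m

W: 34 ft × 304.8 mm/ft = 10363.20 mm.
Magnification m = h/W = dᵢ/dₒ; combined with 1/f = 1/dₒ + 1/dᵢ this gives dₒ = f·(1 + W/h).
dₒ = 120 mm × (1 + 10363.2/7.88) = 120 × 1316.1269 ≈ 157935.223 mm = 157.935 m.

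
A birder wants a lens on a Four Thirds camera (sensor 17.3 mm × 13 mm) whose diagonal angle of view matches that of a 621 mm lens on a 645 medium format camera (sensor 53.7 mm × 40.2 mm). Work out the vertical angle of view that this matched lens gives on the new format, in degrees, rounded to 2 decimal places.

Sensor diagonal = √(53.7² + 40.2²) = √4499.7300 ≈ 67.0800 mm.
Sensor diagonal = √(17.3² + 13²) = √468.2900 ≈ 21.6400 mm.
Equal diagonal AOV ⇒ f₂ = f₁ · 21.6400/67.0800 = 621 × 0.32260 ≈ 200.3345 mm.
Vertical AOV on the new format = 2·arctan(13 / (2 × 200.3345)) = 2·arctan(0.03245) ≈ 3.7167°.

3.72°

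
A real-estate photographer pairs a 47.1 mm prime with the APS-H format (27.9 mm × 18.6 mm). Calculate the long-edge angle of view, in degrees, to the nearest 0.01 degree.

33.00°

Angle of view α = 2·arctan(w/2f) with w = 27.9 mm and f = 47.1 mm.
w/2f = 0.29618; arctan(0.29618) ≈ 16.4981°, so α ≈ 32.9963°.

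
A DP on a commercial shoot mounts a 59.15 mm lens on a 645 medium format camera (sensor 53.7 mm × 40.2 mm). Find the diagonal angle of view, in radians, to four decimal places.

Sensor diagonal = √(53.7² + 40.2²) = √4499.7300 ≈ 67.0800 mm.
Angle of view α = 2·arctan(d/2f) with d = 67.0800 mm and f = 59.15 mm.
d/2f = 0.56703; arctan(0.56703) ≈ 0.5158 rad, so α ≈ 1.0317 rad.

1.0317 rad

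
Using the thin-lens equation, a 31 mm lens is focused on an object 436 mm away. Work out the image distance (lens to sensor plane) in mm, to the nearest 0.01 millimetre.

33.37 mm

1/dᵢ = 1/f − 1/dₒ = 1/31 − 1/436 = 0.0299645 mm⁻¹.
dᵢ = 1/0.0299645 ≈ 33.3728 mm.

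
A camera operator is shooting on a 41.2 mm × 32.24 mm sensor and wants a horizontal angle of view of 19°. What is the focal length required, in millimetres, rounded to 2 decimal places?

From α = 2·arctan(w/2f) we get f = w / (2·tan(α/2)).
With w = 41.2 mm and α/2 = 9.5°, tan(α/2) ≈ 0.16734, so f ≈ 41.2 / 0.33469 ≈ 123.1007 mm.

123.10 mm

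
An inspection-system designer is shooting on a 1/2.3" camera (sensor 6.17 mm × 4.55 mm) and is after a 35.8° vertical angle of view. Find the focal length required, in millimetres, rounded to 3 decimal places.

From α = 2·arctan(h/2f) we get f = h / (2·tan(α/2)).
With h = 4.55 mm and α/2 = 17.9°, tan(α/2) ≈ 0.32299, so f ≈ 4.55 / 0.64598 ≈ 7.0435 mm.

7.044 mm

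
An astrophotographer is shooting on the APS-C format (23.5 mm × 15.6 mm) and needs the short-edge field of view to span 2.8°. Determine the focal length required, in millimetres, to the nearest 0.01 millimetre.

319.16 mm

From α = 2·arctan(h/2f) we get f = h / (2·tan(α/2)).
With h = 15.6 mm and α/2 = 1.4°, tan(α/2) ≈ 0.02444, so f ≈ 15.6 / 0.04888 ≈ 319.1558 mm.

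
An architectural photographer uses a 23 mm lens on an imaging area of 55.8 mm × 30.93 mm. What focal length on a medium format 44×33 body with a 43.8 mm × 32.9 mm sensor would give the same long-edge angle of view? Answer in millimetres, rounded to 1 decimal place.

Equal angle of view means equal width/f ratio, so f₂ = f₁ · (width₂/width₁) = 23 × 43.8/55.8.
f₂ = 23 × 0.78495 ≈ 18.054 mm.

18.1 mm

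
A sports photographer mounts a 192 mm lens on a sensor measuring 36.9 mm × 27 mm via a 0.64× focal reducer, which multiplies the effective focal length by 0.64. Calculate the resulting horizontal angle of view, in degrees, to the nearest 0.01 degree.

Effective focal length f = 192 × 0.64 = 122.88 mm.
α = 2·arctan(36.9 / (2 × 122.88)) = 2·arctan(0.15015) ≈ 17.0779°.

17.08°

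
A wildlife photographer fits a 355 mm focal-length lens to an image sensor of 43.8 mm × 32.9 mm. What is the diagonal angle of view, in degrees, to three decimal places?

Sensor diagonal = √(43.8² + 32.9²) = √3000.8500 ≈ 54.7800 mm.
Angle of view α = 2·arctan(d/2f) with d = 54.7800 mm and f = 355 mm.
d/2f = 0.07715; arctan(0.07715) ≈ 4.4119°, so α ≈ 8.8238°.

8.824°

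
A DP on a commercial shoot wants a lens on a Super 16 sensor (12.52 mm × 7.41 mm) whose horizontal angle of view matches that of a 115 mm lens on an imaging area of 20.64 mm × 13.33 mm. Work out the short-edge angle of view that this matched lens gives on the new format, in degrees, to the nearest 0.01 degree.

6.08°

Equal horizontal AOV ⇒ f₂ = f₁ · 12.52/20.64 = 115 × 0.60659 ≈ 69.7578 mm.
Short-edge AOV on the new format = 2·arctan(7.41 / (2 × 69.7578)) = 2·arctan(0.05311) ≈ 6.0805°.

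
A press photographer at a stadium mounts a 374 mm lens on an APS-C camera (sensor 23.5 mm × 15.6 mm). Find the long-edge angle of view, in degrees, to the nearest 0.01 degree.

3.60°

Angle of view α = 2·arctan(w/2f) with w = 23.5 mm and f = 374 mm.
w/2f = 0.03142; arctan(0.03142) ≈ 1.7995°, so α ≈ 3.5990°.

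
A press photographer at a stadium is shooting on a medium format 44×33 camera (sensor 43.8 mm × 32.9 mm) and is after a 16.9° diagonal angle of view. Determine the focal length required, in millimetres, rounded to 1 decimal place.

184.4 mm

Sensor diagonal = √(43.8² + 32.9²) = √3000.8500 ≈ 54.7800 mm.
From α = 2·arctan(d/2f) we get f = d / (2·tan(α/2)).
With d = 54.7800 mm and α/2 = 8.45°, tan(α/2) ≈ 0.14856, so f ≈ 54.7800 / 0.29712 ≈ 184.3713 mm.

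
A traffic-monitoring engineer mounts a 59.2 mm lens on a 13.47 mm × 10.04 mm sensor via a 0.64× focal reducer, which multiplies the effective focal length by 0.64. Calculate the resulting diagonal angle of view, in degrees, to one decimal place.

Effective focal length f = 59.2 × 0.64 = 37.888 mm.
Sensor diagonal = √(13.47² + 10.04²) = √282.2425 ≈ 16.8001 mm.
α = 2·arctan(16.800 / (2 × 37.888)) = 2·arctan(0.22171) ≈ 25.0014°.

25.0°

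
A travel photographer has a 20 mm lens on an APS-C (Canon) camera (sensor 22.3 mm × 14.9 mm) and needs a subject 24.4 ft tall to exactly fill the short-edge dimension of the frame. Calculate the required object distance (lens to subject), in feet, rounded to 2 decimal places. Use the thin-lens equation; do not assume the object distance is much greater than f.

32.82 ft

W: 24.4 ft × 304.8 mm/ft = 7437.12 mm.
Magnification m = h/W = dᵢ/dₒ; combined with 1/f = 1/dₒ + 1/dᵢ this gives dₒ = f·(1 + W/h).
dₒ = 20 mm × (1 + 7437.12/14.9) = 20 × 500.1356 ≈ 10002.711 mm = 10002.711/304.8 ft = 32.8173 ft.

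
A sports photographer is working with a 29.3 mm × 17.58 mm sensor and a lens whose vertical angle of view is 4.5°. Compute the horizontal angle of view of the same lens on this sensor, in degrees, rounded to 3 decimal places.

7.493°

From the vertical AOV: f = 17.58 / (2·tan(2.25°)) = 17.58 / 0.07858 ≈ 223.7204 mm.
Horizontal AOV = 2·arctan(29.3 / (2 × 223.7204)) = 2·arctan(0.06548) ≈ 7.4932°.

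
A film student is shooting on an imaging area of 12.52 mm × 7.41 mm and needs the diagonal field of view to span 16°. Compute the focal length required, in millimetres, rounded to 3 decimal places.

Sensor diagonal = √(12.52² + 7.41²) = √211.6585 ≈ 14.5485 mm.
From α = 2·arctan(d/2f) we get f = d / (2·tan(α/2)).
With d = 14.5485 mm and α/2 = 8°, tan(α/2) ≈ 0.14054, so f ≈ 14.5485 / 0.28108 ≈ 51.7589 mm.

51.759 mm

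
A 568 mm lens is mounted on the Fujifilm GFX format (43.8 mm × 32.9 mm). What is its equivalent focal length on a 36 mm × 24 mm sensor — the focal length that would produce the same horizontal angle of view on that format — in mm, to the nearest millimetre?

467 mm

Equal angle of view means equal width/f ratio, so f₂ = f₁ · (width₂/width₁) = 568 × 36/43.8.
f₂ = 568 × 0.82192 ≈ 466.849 mm.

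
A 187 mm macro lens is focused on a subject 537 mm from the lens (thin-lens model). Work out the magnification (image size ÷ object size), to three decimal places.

0.534×

Thin lens: 1/f = 1/dₒ + 1/dᵢ → 1/dᵢ = 1/187 − 1/537 = 0.0034854 mm⁻¹, so dᵢ ≈ 286.9114 mm.
Magnification m = dᵢ/dₒ = 286.9114/537 ≈ 0.53429.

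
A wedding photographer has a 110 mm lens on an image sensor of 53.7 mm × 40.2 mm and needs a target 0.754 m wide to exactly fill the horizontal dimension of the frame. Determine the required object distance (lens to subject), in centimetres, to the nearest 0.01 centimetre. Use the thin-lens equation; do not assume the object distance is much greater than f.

165.45 cm

W: 0.754 m = 754 mm.
Magnification m = w/W = dᵢ/dₒ; combined with 1/f = 1/dₒ + 1/dᵢ this gives dₒ = f·(1 + W/w).
dₒ = 110 mm × (1 + 754/53.7) = 110 × 15.0410 ≈ 1654.507 mm = 165.451 cm.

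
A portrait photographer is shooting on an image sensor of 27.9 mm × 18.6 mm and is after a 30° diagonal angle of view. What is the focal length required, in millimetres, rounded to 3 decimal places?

62.571 mm

Sensor diagonal = √(27.9² + 18.6²) = √1124.3700 ≈ 33.5316 mm.
From α = 2·arctan(d/2f) we get f = d / (2·tan(α/2)).
With d = 33.5316 mm and α/2 = 15°, tan(α/2) ≈ 0.26795, so f ≈ 33.5316 / 0.53590 ≈ 62.5709 mm.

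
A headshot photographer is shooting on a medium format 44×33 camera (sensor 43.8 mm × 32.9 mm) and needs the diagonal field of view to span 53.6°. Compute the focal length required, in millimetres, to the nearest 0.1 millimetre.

Sensor diagonal = √(43.8² + 32.9²) = √3000.8500 ≈ 54.7800 mm.
From α = 2·arctan(d/2f) we get f = d / (2·tan(α/2)).
With d = 54.7800 mm and α/2 = 26.8°, tan(α/2) ≈ 0.50514, so f ≈ 54.7800 / 1.01027 ≈ 54.2230 mm.

54.2 mm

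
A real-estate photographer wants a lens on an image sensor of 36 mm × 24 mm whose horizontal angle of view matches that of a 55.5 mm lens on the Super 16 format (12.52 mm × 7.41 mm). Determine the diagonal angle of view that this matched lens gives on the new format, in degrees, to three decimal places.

15.440°

Equal horizontal AOV ⇒ f₂ = f₁ · 36/12.52 = 55.5 × 2.87540 ≈ 159.5847 mm.
Sensor diagonal = √(36² + 24²) = √1872.0000 ≈ 43.2666 mm.
Diagonal AOV on the new format = 2·arctan(43.2666 / (2 × 159.5847)) = 2·arctan(0.13556) ≈ 15.4399°.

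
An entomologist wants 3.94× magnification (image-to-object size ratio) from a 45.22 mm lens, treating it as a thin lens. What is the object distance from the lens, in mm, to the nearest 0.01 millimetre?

With m = dᵢ/dₒ and 1/f = 1/dₒ + 1/dᵢ, substituting dᵢ = m·dₒ gives 1/f = (1 + 1/m)/dₒ, hence dₒ = f·(1 + 1/m).
dₒ = 45.22 × (1 + 1/3.94) = 45.22 × 1.25381 ≈ 56.697 mm.

56.70 mm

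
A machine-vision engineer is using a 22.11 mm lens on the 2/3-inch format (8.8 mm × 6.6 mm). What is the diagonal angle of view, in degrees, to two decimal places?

Sensor diagonal = √(8.8² + 6.6²) = √121.0000 ≈ 11.0000 mm.
Angle of view α = 2·arctan(d/2f) with d = 11.0000 mm and f = 22.11 mm.
d/2f = 0.24876; arctan(0.24876) ≈ 13.9692°, so α ≈ 27.9383°.

27.94°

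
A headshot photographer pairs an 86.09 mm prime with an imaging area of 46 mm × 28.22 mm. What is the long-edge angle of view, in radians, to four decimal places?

0.5221 rad

Angle of view α = 2·arctan(w/2f) with w = 46 mm and f = 86.09 mm.
w/2f = 0.26716; arctan(0.26716) ≈ 0.2611 rad, so α ≈ 0.5221 rad.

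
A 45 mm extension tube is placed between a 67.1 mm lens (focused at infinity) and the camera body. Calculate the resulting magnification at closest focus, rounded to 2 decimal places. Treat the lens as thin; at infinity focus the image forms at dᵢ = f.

The tube moves the image plane from f to f + e, so dᵢ = 67.1 + 45 = 112.1 mm. Focus is achieved when 1/f = 1/dₒ + 1/dᵢ, giving dₒ = 1/(1/f − 1/(f+e)).
Magnification m = dᵢ/dₒ = (f+e)·(1/f − 1/(f+e)) = e/f = 45/67.1 ≈ 0.6706.

0.67×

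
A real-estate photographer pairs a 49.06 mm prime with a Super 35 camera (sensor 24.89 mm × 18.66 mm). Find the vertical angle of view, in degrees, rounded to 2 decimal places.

21.54°

Angle of view α = 2·arctan(h/2f) with h = 18.66 mm and f = 49.06 mm.
h/2f = 0.19018; arctan(0.19018) ≈ 10.7677°, so α ≈ 21.5353°.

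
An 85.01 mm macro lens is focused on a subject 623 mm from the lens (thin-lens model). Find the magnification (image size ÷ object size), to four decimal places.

0.1580×

Thin lens: 1/f = 1/dₒ + 1/dᵢ → 1/dᵢ = 1/85.01 − 1/623 = 0.0101582 mm⁻¹, so dᵢ ≈ 98.4428 mm.
Magnification m = dᵢ/dₒ = 98.4428/623 ≈ 0.15801.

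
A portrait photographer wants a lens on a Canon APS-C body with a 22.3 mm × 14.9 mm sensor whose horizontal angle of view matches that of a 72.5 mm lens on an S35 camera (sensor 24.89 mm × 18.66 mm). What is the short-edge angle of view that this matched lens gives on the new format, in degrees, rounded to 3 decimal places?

Equal horizontal AOV ⇒ f₂ = f₁ · 22.3/24.89 = 72.5 × 0.89594 ≈ 64.9558 mm.
Short-edge AOV on the new format = 2·arctan(14.9 / (2 × 64.9558)) = 2·arctan(0.11469) ≈ 13.0857°.

13.086°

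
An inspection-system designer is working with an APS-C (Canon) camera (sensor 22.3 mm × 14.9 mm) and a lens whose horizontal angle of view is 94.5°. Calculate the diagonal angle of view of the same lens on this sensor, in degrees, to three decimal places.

104.908°

From the horizontal AOV: f = 22.3 / (2·tan(47.25°)) = 22.3 / 2.16359 ≈ 10.3070 mm.
Sensor diagonal = √(22.3² + 14.9²) = √719.3000 ≈ 26.8198 mm.
Diagonal AOV = 2·arctan(26.8198 / (2 × 10.3070)) = 2·arctan(1.30105) ≈ 104.9076°.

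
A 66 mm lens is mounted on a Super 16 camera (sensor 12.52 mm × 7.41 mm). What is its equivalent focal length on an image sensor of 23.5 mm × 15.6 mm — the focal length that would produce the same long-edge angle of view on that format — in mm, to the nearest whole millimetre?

Equal angle of view means equal width/f ratio, so f₂ = f₁ · (width₂/width₁) = 66 × 23.5/12.52.
f₂ = 66 × 1.87700 ≈ 123.882 mm.

124 mm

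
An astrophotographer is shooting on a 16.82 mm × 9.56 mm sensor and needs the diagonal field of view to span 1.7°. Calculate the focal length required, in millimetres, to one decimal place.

Sensor diagonal = √(16.82² + 9.56²) = √374.3060 ≈ 19.3470 mm.
From α = 2·arctan(d/2f) we get f = d / (2·tan(α/2)).
With d = 19.3470 mm and α/2 = 0.85°, tan(α/2) ≈ 0.01484, so f ≈ 19.3470 / 0.02967 ≈ 652.0115 mm.

652.0 mm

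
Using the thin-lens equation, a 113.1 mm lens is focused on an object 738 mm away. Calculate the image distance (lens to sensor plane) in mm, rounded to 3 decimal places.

1/dᵢ = 1/f − 1/dₒ = 1/113.1 − 1/738 = 0.0074867 mm⁻¹.
dᵢ = 1/0.0074867 ≈ 133.5699 mm.

133.570 mm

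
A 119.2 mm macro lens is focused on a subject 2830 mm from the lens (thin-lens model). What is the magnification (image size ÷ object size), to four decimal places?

0.0440×

Thin lens: 1/f = 1/dₒ + 1/dᵢ → 1/dᵢ = 1/119.2 − 1/2830 = 0.0080359 mm⁻¹, so dᵢ ≈ 124.4415 mm.
Magnification m = dᵢ/dₒ = 124.4415/2830 ≈ 0.04397.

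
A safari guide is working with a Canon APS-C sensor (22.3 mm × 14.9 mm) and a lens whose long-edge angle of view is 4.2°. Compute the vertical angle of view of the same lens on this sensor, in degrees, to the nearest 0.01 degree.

2.81°

From the long-edge AOV: f = 22.3 / (2·tan(2.1°)) = 22.3 / 0.07334 ≈ 304.0771 mm.
Vertical AOV = 2·arctan(14.9 / (2 × 304.0771)) = 2·arctan(0.02450) ≈ 2.8070°.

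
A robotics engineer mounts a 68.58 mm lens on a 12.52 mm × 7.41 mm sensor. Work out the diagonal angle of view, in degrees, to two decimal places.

Sensor diagonal = √(12.52² + 7.41²) = √211.6585 ≈ 14.5485 mm.
Angle of view α = 2·arctan(d/2f) with d = 14.5485 mm and f = 68.58 mm.
d/2f = 0.10607; arctan(0.10607) ≈ 6.0547°, so α ≈ 12.1094°.

12.11°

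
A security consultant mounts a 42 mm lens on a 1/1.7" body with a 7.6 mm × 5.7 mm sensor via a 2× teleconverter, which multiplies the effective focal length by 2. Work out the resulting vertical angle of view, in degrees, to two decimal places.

Effective focal length f = 42 × 2 = 84 mm.
α = 2·arctan(5.7 / (2 × 84)) = 2·arctan(0.03393) ≈ 3.8864°.

3.89°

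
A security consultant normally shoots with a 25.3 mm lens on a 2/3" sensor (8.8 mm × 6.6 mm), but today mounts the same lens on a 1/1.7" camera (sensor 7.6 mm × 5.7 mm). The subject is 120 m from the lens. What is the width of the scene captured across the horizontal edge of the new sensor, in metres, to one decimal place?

36.0 m

The focal length stays 25.3 mm; the relevant sensor dimension is now w = 7.6 mm. Object distance dₒ = 120 m = 120000 mm.
Thin-lens field width W = w·(dₒ − f)/f = 7.6 × (120000 − 25.3)/25.3 ≈ 36039.831 mm = 36.0398 m.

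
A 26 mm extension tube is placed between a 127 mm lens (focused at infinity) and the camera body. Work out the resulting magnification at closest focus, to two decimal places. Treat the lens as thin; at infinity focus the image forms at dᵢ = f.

0.20×

The tube moves the image plane from f to f + e, so dᵢ = 127 + 26 = 153 mm. Focus is achieved when 1/f = 1/dₒ + 1/dᵢ, giving dₒ = 1/(1/f − 1/(f+e)).
Magnification m = dᵢ/dₒ = (f+e)·(1/f − 1/(f+e)) = e/f = 26/127 ≈ 0.2047.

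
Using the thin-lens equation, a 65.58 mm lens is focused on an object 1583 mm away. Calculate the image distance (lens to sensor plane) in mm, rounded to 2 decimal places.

1/dᵢ = 1/f − 1/dₒ = 1/65.58 − 1/1583 = 0.0146168 mm⁻¹.
dᵢ = 1/0.0146168 ≈ 68.4142 mm.

68.41 mm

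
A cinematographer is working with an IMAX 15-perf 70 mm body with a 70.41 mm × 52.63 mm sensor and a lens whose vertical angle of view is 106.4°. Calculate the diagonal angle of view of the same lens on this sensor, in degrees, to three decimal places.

From the vertical AOV: f = 52.63 / (2·tan(53.2°)) = 52.63 / 2.67346 ≈ 19.6861 mm.
Sensor diagonal = √(70.41² + 52.63²) = √7727.4850 ≈ 87.9061 mm.
Diagonal AOV = 2·arctan(87.9061 / (2 × 19.6861)) = 2·arctan(2.23269) ≈ 131.7457°.

131.746°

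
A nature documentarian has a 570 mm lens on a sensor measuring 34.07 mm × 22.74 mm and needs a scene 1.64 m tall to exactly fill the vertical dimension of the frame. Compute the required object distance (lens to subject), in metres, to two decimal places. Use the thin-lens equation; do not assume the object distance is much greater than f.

41.68 m

W: 1.64 m = 1640 mm.
Magnification m = h/W = dᵢ/dₒ; combined with 1/f = 1/dₒ + 1/dᵢ this gives dₒ = f·(1 + W/h).
dₒ = 570 mm × (1 + 1640/22.74) = 570 × 73.1196 ≈ 41678.179 mm = 41.6782 m.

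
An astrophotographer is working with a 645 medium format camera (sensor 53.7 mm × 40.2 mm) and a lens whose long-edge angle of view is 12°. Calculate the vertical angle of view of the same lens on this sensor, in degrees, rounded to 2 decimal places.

From the long-edge AOV: f = 53.7 / (2·tan(6°)) = 53.7 / 0.21021 ≈ 255.4607 mm.
Vertical AOV = 2·arctan(40.2 / (2 × 255.4607)) = 2·arctan(0.07868) ≈ 8.9977°.

9.00°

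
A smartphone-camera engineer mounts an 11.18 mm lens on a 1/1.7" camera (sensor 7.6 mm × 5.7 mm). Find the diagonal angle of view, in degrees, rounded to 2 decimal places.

46.04°

Sensor diagonal = √(7.6² + 5.7²) = √90.2500 ≈ 9.5000 mm.
Angle of view α = 2·arctan(d/2f) with d = 9.5000 mm and f = 11.18 mm.
d/2f = 0.42487; arctan(0.42487) ≈ 23.0190°, so α ≈ 46.0380°.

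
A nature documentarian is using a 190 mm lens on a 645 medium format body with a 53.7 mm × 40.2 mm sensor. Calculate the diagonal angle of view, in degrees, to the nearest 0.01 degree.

20.02°

Sensor diagonal = √(53.7² + 40.2²) = √4499.7300 ≈ 67.0800 mm.
Angle of view α = 2·arctan(d/2f) with d = 67.0800 mm and f = 190 mm.
d/2f = 0.17653; arctan(0.17653) ≈ 10.0111°, so α ≈ 20.0222°.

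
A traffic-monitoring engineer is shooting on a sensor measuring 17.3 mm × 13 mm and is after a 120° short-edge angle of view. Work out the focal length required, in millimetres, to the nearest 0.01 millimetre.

3.75 mm

From α = 2·arctan(h/2f) we get f = h / (2·tan(α/2)).
With h = 13 mm and α/2 = 60°, tan(α/2) ≈ 1.73205, so f ≈ 13 / 3.46410 ≈ 3.7528 mm.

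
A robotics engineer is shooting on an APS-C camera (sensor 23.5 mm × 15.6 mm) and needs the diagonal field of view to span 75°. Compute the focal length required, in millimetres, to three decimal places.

18.380 mm

Sensor diagonal = √(23.5² + 15.6²) = √795.6100 ≈ 28.2066 mm.
From α = 2·arctan(d/2f) we get f = d / (2·tan(α/2)).
With d = 28.2066 mm and α/2 = 37.5°, tan(α/2) ≈ 0.76733, so f ≈ 28.2066 / 1.53465 ≈ 18.3798 mm.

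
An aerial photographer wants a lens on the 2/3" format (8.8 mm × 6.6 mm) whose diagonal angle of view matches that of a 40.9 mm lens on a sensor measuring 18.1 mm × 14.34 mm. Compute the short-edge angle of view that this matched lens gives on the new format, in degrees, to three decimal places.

Sensor diagonal = √(18.1² + 14.34²) = √533.2456 ≈ 23.0921 mm.
Sensor diagonal = √(8.8² + 6.6²) = √121.0000 ≈ 11.0000 mm.
Equal diagonal AOV ⇒ f₂ = f₁ · 11.0000/23.0921 = 40.9 × 0.47635 ≈ 19.4828 mm.
Short-edge AOV on the new format = 2·arctan(6.6 / (2 × 19.4828)) = 2·arctan(0.16938) ≈ 19.2270°.

19.227°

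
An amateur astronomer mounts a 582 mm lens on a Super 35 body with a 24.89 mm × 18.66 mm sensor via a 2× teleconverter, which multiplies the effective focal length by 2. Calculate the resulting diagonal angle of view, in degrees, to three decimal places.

Effective focal length f = 582 × 2 = 1164 mm.
Sensor diagonal = √(24.89² + 18.66²) = √967.7077 ≈ 31.1080 mm.
α = 2·arctan(31.108 / (2 × 1164)) = 2·arctan(0.01336) ≈ 1.5311°.

1.531°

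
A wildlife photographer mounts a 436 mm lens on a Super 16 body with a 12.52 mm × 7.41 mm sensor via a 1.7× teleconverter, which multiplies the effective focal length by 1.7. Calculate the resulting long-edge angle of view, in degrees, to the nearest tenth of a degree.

Effective focal length f = 436 × 1.7 = 741.2 mm.
α = 2·arctan(12.52 / (2 × 741.2)) = 2·arctan(0.00845) ≈ 0.9678°.

1.0°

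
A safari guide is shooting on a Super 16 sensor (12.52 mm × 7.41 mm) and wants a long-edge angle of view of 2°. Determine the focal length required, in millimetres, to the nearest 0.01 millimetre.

From α = 2·arctan(w/2f) we get f = w / (2·tan(α/2)).
With w = 12.52 mm and α/2 = 1°, tan(α/2) ≈ 0.01746, so f ≈ 12.52 / 0.03491 ≈ 358.6352 mm.

358.64 mm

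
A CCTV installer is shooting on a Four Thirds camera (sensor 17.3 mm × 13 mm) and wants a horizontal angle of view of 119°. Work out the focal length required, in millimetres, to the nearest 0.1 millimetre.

From α = 2·arctan(w/2f) we get f = w / (2·tan(α/2)).
With w = 17.3 mm and α/2 = 59.5°, tan(α/2) ≈ 1.69766, so f ≈ 17.3 / 3.39533 ≈ 5.0952 mm.

5.1 mm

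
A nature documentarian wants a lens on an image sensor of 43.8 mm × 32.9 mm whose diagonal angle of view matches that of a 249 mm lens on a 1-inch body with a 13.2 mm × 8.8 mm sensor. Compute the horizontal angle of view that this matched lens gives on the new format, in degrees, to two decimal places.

Sensor diagonal = √(13.2² + 8.8²) = √251.6800 ≈ 15.8644 mm.
Sensor diagonal = √(43.8² + 32.9²) = √3000.8500 ≈ 54.7800 mm.
Equal diagonal AOV ⇒ f₂ = f₁ · 54.7800/15.8644 = 249 × 3.45301 ≈ 859.7994 mm.
Horizontal AOV on the new format = 2·arctan(43.8 / (2 × 859.7994)) = 2·arctan(0.02547) ≈ 2.9181°.

2.92°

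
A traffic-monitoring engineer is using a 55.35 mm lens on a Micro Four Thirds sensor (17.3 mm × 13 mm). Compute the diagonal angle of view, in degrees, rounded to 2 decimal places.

22.12°

Sensor diagonal = √(17.3² + 13²) = √468.2900 ≈ 21.6400 mm.
Angle of view α = 2·arctan(d/2f) with d = 21.6400 mm and f = 55.35 mm.
d/2f = 0.19548; arctan(0.19548) ≈ 11.0609°, so α ≈ 22.1218°.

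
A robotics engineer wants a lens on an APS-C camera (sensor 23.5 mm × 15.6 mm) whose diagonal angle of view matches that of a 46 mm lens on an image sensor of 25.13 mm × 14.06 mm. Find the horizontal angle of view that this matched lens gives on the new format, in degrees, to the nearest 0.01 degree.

29.23°

Sensor diagonal = √(25.13² + 14.06²) = √829.2005 ≈ 28.7958 mm.
Sensor diagonal = √(23.5² + 15.6²) = √795.6100 ≈ 28.2066 mm.
Equal diagonal AOV ⇒ f₂ = f₁ · 28.2066/28.7958 = 46 × 0.97954 ≈ 45.0586 mm.
Horizontal AOV on the new format = 2·arctan(23.5 / (2 × 45.0586)) = 2·arctan(0.26077) ≈ 29.2312°.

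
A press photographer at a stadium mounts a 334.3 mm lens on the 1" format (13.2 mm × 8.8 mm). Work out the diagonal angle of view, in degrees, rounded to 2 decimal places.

2.72°

Sensor diagonal = √(13.2² + 8.8²) = √251.6800 ≈ 15.8644 mm.
Angle of view α = 2·arctan(d/2f) with d = 15.8644 mm and f = 334.3 mm.
d/2f = 0.02373; arctan(0.02373) ≈ 1.3592°, so α ≈ 2.7185°.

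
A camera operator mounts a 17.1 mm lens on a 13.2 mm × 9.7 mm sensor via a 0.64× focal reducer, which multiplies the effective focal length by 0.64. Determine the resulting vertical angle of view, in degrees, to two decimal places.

Effective focal length f = 17.1 × 0.64 = 10.944 mm.
α = 2·arctan(9.7 / (2 × 10.944)) = 2·arctan(0.44317) ≈ 47.8025°.

47.80°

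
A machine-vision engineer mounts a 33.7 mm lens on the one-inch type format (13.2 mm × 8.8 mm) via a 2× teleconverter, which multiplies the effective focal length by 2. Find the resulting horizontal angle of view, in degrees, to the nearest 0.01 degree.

11.19°

Effective focal length f = 33.7 × 2 = 67.4 mm.
α = 2·arctan(13.2 / (2 × 67.4)) = 2·arctan(0.09792) ≈ 11.1855°.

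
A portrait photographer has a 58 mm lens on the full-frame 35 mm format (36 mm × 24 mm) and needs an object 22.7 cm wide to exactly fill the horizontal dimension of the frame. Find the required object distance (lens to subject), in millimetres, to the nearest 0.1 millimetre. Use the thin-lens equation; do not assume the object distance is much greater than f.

W: 22.7 cm = 227 mm.
Magnification m = w/W = dᵢ/dₒ; combined with 1/f = 1/dₒ + 1/dᵢ this gives dₒ = f·(1 + W/w).
dₒ = 58 mm × (1 + 227/36) = 58 × 7.3056 ≈ 423.722 mm.

423.7 mm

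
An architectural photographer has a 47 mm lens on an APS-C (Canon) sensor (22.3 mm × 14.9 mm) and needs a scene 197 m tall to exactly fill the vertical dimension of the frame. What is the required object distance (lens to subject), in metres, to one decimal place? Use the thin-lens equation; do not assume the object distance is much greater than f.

W: 197 m = 197000 mm.
Magnification m = h/W = dᵢ/dₒ; combined with 1/f = 1/dₒ + 1/dᵢ this gives dₒ = f·(1 + W/h).
dₒ = 47 mm × (1 + 197000/14.9) = 47 × 13222.4765 ≈ 621456.396 mm = 621.456 m.

621.5 m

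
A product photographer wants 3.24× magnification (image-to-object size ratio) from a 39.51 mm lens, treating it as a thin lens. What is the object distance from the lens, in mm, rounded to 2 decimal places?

With m = dᵢ/dₒ and 1/f = 1/dₒ + 1/dᵢ, substituting dᵢ = m·dₒ gives 1/f = (1 + 1/m)/dₒ, hence dₒ = f·(1 + 1/m).
dₒ = 39.51 × (1 + 1/3.24) = 39.51 × 1.30864 ≈ 51.704 mm.

51.70 mm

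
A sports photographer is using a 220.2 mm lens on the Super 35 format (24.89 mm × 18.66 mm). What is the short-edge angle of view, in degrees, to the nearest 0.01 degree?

Angle of view α = 2·arctan(h/2f) with h = 18.66 mm and f = 220.2 mm.
h/2f = 0.04237; arctan(0.04237) ≈ 2.4262°, so α ≈ 4.8524°.

4.85°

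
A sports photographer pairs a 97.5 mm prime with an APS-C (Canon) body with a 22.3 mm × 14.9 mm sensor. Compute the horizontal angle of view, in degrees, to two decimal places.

Angle of view α = 2·arctan(w/2f) with w = 22.3 mm and f = 97.5 mm.
w/2f = 0.11436; arctan(0.11436) ≈ 6.5239°, so α ≈ 13.0479°.

13.05°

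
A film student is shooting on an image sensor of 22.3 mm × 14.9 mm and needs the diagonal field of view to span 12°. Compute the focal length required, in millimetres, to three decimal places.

Sensor diagonal = √(22.3² + 14.9²) = √719.3000 ≈ 26.8198 mm.
From α = 2·arctan(d/2f) we get f = d / (2·tan(α/2)).
With d = 26.8198 mm and α/2 = 6°, tan(α/2) ≈ 0.10510, so f ≈ 26.8198 / 0.21021 ≈ 127.5865 mm.

127.587 mm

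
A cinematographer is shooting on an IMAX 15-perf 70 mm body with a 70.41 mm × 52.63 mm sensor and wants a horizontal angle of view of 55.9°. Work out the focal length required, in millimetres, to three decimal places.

66.351 mm

From α = 2·arctan(w/2f) we get f = w / (2·tan(α/2)).
With w = 70.41 mm and α/2 = 27.95°, tan(α/2) ≈ 0.53059, so f ≈ 70.41 / 1.06118 ≈ 66.3506 mm.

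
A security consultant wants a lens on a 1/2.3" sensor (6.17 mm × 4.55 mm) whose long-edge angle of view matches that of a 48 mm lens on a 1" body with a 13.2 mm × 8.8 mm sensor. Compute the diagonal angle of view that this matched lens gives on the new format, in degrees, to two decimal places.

19.39°

Equal long-edge AOV ⇒ f₂ = f₁ · 6.17/13.2 = 48 × 0.46742 ≈ 22.4364 mm.
Sensor diagonal = √(6.17² + 4.55²) = √58.7714 ≈ 7.6663 mm.
Diagonal AOV on the new format = 2·arctan(7.6663 / (2 × 22.4364)) = 2·arctan(0.17084) ≈ 19.3901°.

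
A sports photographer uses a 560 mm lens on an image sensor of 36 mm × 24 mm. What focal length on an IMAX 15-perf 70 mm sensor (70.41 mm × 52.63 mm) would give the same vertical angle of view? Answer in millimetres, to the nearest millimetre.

Equal angle of view means equal height/f ratio, so f₂ = f₁ · (height₂/height₁) = 560 × 52.63/24.
f₂ = 560 × 2.19292 ≈ 1228.033 mm.

1228 mm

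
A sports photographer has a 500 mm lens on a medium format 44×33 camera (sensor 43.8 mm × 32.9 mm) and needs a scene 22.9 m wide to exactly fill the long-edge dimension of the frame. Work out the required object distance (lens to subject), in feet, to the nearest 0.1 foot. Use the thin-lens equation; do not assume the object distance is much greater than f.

W: 22.9 m = 22900 mm.
Magnification m = w/W = dᵢ/dₒ; combined with 1/f = 1/dₒ + 1/dᵢ this gives dₒ = f·(1 + W/w).
dₒ = 500 mm × (1 + 22900/43.8) = 500 × 523.8311 ≈ 261915.525 mm = 261915.525/304.8 ft = 859.303 ft.

859.3 ft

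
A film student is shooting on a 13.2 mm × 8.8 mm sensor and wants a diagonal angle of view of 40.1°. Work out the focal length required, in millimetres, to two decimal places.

21.73 mm

Sensor diagonal = √(13.2² + 8.8²) = √251.6800 ≈ 15.8644 mm.
From α = 2·arctan(d/2f) we get f = d / (2·tan(α/2)).
With d = 15.8644 mm and α/2 = 20.05°, tan(α/2) ≈ 0.36496, so f ≈ 15.8644 / 0.72992 ≈ 21.7345 mm.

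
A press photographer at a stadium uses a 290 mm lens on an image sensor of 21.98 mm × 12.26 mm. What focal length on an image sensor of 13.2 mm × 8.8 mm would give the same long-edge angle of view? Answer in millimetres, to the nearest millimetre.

Equal angle of view means equal width/f ratio, so f₂ = f₁ · (width₂/width₁) = 290 × 13.2/21.98.
f₂ = 290 × 0.60055 ≈ 174.158 mm.

174 mm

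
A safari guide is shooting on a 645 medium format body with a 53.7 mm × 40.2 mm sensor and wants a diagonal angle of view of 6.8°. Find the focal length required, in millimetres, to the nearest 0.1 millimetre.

564.5 mm

Sensor diagonal = √(53.7² + 40.2²) = √4499.7300 ≈ 67.0800 mm.
From α = 2·arctan(d/2f) we get f = d / (2·tan(α/2)).
With d = 67.0800 mm and α/2 = 3.4°, tan(α/2) ≈ 0.05941, so f ≈ 67.0800 / 0.11882 ≈ 564.5426 mm.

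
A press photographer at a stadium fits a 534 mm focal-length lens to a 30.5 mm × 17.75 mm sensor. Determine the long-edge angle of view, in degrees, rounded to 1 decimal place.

Angle of view α = 2·arctan(w/2f) with w = 30.5 mm and f = 534 mm.
w/2f = 0.02856; arctan(0.02856) ≈ 1.6358°, so α ≈ 3.2716°.

3.3°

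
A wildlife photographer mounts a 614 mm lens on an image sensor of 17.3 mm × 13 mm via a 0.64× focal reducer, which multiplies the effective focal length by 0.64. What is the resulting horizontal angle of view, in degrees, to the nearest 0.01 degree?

2.52°

Effective focal length f = 614 × 0.64 = 392.96 mm.
α = 2·arctan(17.3 / (2 × 392.96)) = 2·arctan(0.02201) ≈ 2.5220°.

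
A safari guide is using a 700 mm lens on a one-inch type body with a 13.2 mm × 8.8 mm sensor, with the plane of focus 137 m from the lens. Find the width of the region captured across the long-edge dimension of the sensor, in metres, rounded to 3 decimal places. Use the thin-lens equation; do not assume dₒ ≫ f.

2.570 m

dₒ: 137 m = 137000 mm.
Similar triangles through the lens centre give W/dₒ = w/dᵢ; with 1/f = 1/dₒ + 1/dᵢ this gives W = w·(dₒ − f)/f.
W = 13.2 mm × (137000 − 700) / 700 = 13.2 × 194.7143 ≈ 2570.229 mm = 2.57023 m.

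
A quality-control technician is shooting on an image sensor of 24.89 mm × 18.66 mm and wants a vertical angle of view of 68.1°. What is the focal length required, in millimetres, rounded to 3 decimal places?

From α = 2·arctan(h/2f) we get f = h / (2·tan(α/2)).
With h = 18.66 mm and α/2 = 34.05°, tan(α/2) ≈ 0.67578, so f ≈ 18.66 / 1.35156 ≈ 13.8063 mm.

13.806 mm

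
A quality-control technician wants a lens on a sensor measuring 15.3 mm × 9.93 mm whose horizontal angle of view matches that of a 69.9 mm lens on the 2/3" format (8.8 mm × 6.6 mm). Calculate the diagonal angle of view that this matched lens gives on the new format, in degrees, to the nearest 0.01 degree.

Equal horizontal AOV ⇒ f₂ = f₁ · 15.3/8.8 = 69.9 × 1.73864 ≈ 121.5307 mm.
Sensor diagonal = √(15.3² + 9.93²) = √332.6949 ≈ 18.2399 mm.
Diagonal AOV on the new format = 2·arctan(18.2399 / (2 × 121.5307)) = 2·arctan(0.07504) ≈ 8.5831°.

8.58°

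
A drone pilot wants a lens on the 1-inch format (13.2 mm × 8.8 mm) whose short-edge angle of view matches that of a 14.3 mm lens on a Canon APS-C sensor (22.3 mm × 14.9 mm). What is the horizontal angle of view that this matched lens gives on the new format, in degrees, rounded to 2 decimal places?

Equal short-edge AOV ⇒ f₂ = f₁ · 8.8/14.9 = 14.3 × 0.59060 ≈ 8.4456 mm.
Horizontal AOV on the new format = 2·arctan(13.2 / (2 × 8.4456)) = 2·arctan(0.78147) ≈ 76.0130°.

76.01°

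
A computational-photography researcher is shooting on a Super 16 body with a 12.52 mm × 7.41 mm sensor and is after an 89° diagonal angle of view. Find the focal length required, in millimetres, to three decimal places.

7.402 mm

Sensor diagonal = √(12.52² + 7.41²) = √211.6585 ≈ 14.5485 mm.
From α = 2·arctan(d/2f) we get f = d / (2·tan(α/2)).
With d = 14.5485 mm and α/2 = 44.5°, tan(α/2) ≈ 0.98270, so f ≈ 14.5485 / 1.96539 ≈ 7.4023 mm.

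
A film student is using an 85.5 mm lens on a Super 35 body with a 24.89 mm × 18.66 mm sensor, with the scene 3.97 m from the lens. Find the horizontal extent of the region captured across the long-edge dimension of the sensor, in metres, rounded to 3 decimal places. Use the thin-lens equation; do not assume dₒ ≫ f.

1.131 m

dₒ: 3.97 m = 3970 mm.
Similar triangles through the lens centre give W/dₒ = w/dᵢ; with 1/f = 1/dₒ + 1/dᵢ this gives W = w·(dₒ − f)/f.
W = 24.89 mm × (3970 − 85.5) / 85.5 = 24.89 × 45.4327 ≈ 1130.821 mm = 1.13082 m.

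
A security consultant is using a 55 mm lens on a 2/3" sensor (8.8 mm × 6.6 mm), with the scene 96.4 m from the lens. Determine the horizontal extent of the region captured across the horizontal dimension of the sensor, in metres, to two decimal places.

dₒ: 96.4 m = 96400 mm.
Similar triangles through the lens centre give W/dₒ = w/dᵢ; with 1/f = 1/dₒ + 1/dᵢ this gives W = w·(dₒ − f)/f.
W = 8.8 mm × (96400 − 55) / 55 = 8.8 × 1751.7273 ≈ 15415.200 mm = 15.4152 m.

15.42 m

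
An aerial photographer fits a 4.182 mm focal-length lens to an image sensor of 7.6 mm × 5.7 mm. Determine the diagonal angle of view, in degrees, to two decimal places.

97.28°

Sensor diagonal = √(7.6² + 5.7²) = √90.2500 ≈ 9.5000 mm.
Angle of view α = 2·arctan(d/2f) with d = 9.5000 mm and f = 4.182 mm.
d/2f = 1.13582; arctan(1.13582) ≈ 48.6386°, so α ≈ 97.2773°.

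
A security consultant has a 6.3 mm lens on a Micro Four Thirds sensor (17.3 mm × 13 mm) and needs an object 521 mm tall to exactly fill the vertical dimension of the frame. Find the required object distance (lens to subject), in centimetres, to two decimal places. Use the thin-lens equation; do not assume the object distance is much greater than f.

25.88 cm

Magnification m = h/W = dᵢ/dₒ; combined with 1/f = 1/dₒ + 1/dᵢ this gives dₒ = f·(1 + W/h).
dₒ = 6.3 mm × (1 + 521/13) = 6.3 × 41.0769 ≈ 258.785 mm = 25.8785 cm.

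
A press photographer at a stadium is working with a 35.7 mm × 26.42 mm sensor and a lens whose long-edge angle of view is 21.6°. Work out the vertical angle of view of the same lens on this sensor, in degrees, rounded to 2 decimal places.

16.07°

From the long-edge AOV: f = 35.7 / (2·tan(10.8°)) = 35.7 / 0.38152 ≈ 93.5730 mm.
Vertical AOV = 2·arctan(26.42 / (2 × 93.5730)) = 2·arctan(0.14117) ≈ 16.0711°.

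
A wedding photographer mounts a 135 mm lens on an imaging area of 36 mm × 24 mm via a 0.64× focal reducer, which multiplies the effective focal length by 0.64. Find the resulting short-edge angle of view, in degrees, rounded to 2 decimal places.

15.81°

Effective focal length f = 135 × 0.64 = 86.4 mm.
α = 2·arctan(24 / (2 × 86.4)) = 2·arctan(0.13889) ≈ 15.8143°.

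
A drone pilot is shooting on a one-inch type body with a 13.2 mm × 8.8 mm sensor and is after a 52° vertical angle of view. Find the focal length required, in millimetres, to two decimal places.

From α = 2·arctan(h/2f) we get f = h / (2·tan(α/2)).
With h = 8.8 mm and α/2 = 26°, tan(α/2) ≈ 0.48773, so f ≈ 8.8 / 0.97547 ≈ 9.0213 mm.

9.02 mm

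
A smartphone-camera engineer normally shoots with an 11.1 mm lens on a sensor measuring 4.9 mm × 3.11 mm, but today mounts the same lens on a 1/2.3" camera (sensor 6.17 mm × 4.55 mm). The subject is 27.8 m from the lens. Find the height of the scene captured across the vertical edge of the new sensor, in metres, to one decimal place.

11.4 m

The focal length stays 11.1 mm; the relevant sensor dimension is now h = 4.55 mm. Object distance dₒ = 27.8 m = 27800 mm.
Thin-lens field height W = h·(dₒ − f)/f = 4.55 × (27800 − 11.1)/11.1 ≈ 11390.945 mm = 11.3909 m.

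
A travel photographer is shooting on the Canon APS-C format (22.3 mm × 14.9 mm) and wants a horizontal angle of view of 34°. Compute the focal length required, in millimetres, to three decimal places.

From α = 2·arctan(w/2f) we get f = w / (2·tan(α/2)).
With w = 22.3 mm and α/2 = 17°, tan(α/2) ≈ 0.30573, so f ≈ 22.3 / 0.61146 ≈ 36.4700 mm.

36.470 mm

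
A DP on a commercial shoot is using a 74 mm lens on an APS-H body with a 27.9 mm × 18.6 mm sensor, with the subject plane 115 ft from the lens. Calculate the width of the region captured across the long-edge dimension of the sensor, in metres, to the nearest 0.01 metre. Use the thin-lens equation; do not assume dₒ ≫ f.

13.19 m

dₒ: 115 ft × 304.8 mm/ft = 35052.00 mm.
Similar triangles through the lens centre give W/dₒ = w/dᵢ; with 1/f = 1/dₒ + 1/dᵢ this gives W = w·(dₒ − f)/f.
W = 27.9 mm × (35052 − 74) / 74 = 27.9 × 472.6757 ≈ 13187.651 mm = 13.1877 m.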